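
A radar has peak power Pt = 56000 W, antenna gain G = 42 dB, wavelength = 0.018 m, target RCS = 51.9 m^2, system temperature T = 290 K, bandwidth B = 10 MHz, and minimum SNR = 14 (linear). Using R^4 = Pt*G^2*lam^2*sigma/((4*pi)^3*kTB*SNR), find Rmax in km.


G_lin = 10^(42/10) = 15848.931925
R^4 = 56000 * 15848.931925^2 * 0.018^2 * 51.9 / ((4*pi)^3 * 1.38e-23 * 290 * 10000000.0 * 14)
R^4 = 2.12748e20 m^4
R_max = (2.12748e20)^(1/4) = 120772.0 m = 120.8 km

120.8 km


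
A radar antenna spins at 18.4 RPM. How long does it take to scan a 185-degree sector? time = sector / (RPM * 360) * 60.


t = 185 / (18.4 * 360) * 60 = 1.68 s

1.68 s


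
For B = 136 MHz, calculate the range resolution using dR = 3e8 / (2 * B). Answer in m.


dR = 3e8 / (2 * 136000000.0) = 1.1 m

1.1 m


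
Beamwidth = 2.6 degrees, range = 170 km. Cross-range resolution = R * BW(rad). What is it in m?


BW_rad = 0.045378561
CR = 170000 * 0.045378561 = 7714.4 m

7714.4 m


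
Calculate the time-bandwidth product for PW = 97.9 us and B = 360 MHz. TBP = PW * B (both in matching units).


TBP = 97.9 * 360 = 35244.0

35244.0


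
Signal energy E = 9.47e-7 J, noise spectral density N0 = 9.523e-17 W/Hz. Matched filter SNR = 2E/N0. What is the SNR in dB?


SNR_lin = 2 * 9.47e-7 / 9.523e-17 = 1.989e10
SNR_dB = 10*log10(1.989e10) = 103.0 dB

103.0 dB


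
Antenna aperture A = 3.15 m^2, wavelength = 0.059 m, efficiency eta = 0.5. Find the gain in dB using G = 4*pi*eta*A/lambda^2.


G_linear = 4*pi*0.5*3.15/0.059^2 = 5685.73
G_dB = 10*log10(5685.73) = 37.5 dB

37.5 dB


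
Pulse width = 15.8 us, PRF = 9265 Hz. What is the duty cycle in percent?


DC = 15.8e-6 * 9265 * 100 = 14.64%

14.64%


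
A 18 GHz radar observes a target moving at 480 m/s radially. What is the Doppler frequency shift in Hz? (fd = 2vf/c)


fd = 2 * 480 * 18000000000.0 / 3e8 = 57600.0 Hz

57600.0 Hz


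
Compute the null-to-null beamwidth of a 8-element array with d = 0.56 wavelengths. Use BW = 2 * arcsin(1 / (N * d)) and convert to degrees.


1/(N*d) = 1/(8*0.56) = 0.223214
BW = 2*arcsin(0.223214) = 25.8 degrees

25.8 degrees


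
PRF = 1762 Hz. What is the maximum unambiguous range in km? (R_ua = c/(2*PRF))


R_ua = 3e8 / (2 * 1762) = 85130.5 m = 85.1 km

85.1 km


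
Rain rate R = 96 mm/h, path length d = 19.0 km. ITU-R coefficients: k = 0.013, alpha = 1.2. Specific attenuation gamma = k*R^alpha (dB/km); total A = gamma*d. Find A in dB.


gamma = 0.013 * 96^1.2 = 3.109344 dB/km
A = 3.109344 * 19.0 = 59.08 dB

59.08 dB


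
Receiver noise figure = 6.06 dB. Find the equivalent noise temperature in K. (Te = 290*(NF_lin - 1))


NF_lin = 10^(6.06/10) = 4.036454
Te = 290 * (4.036454 - 1) = 880.6 K

880.6 K


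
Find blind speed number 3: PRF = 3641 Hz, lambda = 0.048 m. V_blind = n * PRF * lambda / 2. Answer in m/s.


V_blind = 3 * 3641 * 0.048 / 2 = 262.2 m/s

262.2 m/s


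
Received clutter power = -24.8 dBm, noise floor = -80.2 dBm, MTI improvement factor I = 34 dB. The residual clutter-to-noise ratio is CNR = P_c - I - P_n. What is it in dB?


CNR = -24.8 - 34 - (-80.2) = 21.4 dB

21.4 dB


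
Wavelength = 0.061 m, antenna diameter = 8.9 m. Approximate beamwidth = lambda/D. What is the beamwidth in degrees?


BW_rad = 0.061 / 8.9 = 0.006854
BW_deg = 0.39 degrees

0.39 degrees


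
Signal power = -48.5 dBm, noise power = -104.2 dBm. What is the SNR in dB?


SNR = -48.5 - (-104.2) = 55.7 dB

55.7 dB


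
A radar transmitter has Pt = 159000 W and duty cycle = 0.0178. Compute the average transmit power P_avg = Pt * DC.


P_avg = 159000 * 0.0178 = 2830.2 W

2830.2 W


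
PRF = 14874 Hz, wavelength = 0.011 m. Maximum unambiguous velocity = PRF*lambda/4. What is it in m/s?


V_ua = 14874 * 0.011 / 4 = 40.9 m/s

40.9 m/s


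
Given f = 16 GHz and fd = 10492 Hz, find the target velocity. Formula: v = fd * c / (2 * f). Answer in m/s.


v = 10492 * 3e8 / (2 * 16000000000.0) = 98.4 m/s

98.4 m/s


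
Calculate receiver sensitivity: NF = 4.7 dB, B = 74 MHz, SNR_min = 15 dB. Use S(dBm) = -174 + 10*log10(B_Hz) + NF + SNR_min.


10*log10(74000000.0) = 78.69
S = -174 + 78.69 + 4.7 + 15 = -75.6 dBm

-75.6 dBm


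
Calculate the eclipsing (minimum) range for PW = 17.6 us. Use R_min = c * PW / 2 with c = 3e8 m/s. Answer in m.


R_min = 3e8 * 17.6e-6 / 2 = 2640.0 m

2640.0 m


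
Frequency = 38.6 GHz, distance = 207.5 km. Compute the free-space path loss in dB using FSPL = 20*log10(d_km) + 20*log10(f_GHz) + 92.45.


20*log10(207.5) = 46.34
20*log10(38.6) = 31.73
FSPL = 170.5 dB

170.5 dB


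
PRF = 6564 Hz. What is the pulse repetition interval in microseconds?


PRI = 1/6564 = 0.0001523461 s = 152.3 us

152.3 us


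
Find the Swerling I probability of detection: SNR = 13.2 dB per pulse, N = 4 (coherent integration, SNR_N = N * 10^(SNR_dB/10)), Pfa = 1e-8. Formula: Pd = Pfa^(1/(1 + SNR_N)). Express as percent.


SNR_lin = 10^(13.2/10) = 20.89296
SNR_N = 4 * 20.89296 = 83.57184
1/(1 + SNR_N) = 1/84.57184 = 0.0118243
Pd = (1e-8)^0.0118243 = 0.80428
Pd = 80.4%

80.4%


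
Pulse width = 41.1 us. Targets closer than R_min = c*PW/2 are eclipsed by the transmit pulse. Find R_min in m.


R_min = 3e8 * 41.1e-6 / 2 = 6165.0 m

6165.0 m


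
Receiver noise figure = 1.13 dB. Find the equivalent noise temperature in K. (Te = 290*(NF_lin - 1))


NF_lin = 10^(1.13/10) = 1.297179
Te = 290 * (1.297179 - 1) = 86.2 K

86.2 K


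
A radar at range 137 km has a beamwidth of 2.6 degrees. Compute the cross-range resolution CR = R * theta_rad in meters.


BW_rad = 0.045378561
CR = 137000 * 0.045378561 = 6216.9 m

6216.9 m


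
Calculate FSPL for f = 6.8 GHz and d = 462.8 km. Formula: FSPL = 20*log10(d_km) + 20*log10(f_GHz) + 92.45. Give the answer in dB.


20*log10(462.8) = 53.31
20*log10(6.8) = 16.65
FSPL = 162.4 dB

162.4 dB


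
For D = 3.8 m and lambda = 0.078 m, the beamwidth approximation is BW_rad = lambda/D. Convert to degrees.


BW_rad = 0.078 / 3.8 = 0.020526
BW_deg = 1.18 degrees

1.18 degrees


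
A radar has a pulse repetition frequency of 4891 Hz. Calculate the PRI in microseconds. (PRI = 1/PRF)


PRI = 1/4891 = 0.0002044572 s = 204.5 us

204.5 us


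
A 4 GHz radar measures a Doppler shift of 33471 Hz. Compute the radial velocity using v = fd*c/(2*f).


v = 33471 * 3e8 / (2 * 4000000000.0) = 1255.2 m/s

1255.2 m/s


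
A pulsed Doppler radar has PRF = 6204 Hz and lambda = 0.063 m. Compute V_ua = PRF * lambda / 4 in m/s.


V_ua = 6204 * 0.063 / 4 = 97.7 m/s

97.7 m/s


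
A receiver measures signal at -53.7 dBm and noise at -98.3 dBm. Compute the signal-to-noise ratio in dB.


SNR = -53.7 - (-98.3) = 44.6 dB

44.6 dB


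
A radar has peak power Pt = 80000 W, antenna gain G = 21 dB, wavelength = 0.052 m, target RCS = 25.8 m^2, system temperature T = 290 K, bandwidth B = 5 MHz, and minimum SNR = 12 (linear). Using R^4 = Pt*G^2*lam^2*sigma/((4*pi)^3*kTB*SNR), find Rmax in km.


G_lin = 10^(21/10) = 125.892541
R^4 = 80000 * 125.892541^2 * 0.052^2 * 25.8 / ((4*pi)^3 * 1.38e-23 * 290 * 5000000.0 * 12)
R^4 = 1.85634e17 m^4
R_max = (1.85634e17)^(1/4) = 20757.0 m = 20.8 km

20.8 km


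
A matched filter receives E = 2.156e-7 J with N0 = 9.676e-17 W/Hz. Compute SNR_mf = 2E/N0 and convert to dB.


SNR_lin = 2 * 2.156e-7 / 9.676e-17 = 4.456e9
SNR_dB = 10*log10(4.456e9) = 96.5 dB

96.5 dB


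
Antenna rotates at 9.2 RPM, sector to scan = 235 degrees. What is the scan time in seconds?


t = 235 / (9.2 * 360) * 60 = 4.26 s

4.26 s


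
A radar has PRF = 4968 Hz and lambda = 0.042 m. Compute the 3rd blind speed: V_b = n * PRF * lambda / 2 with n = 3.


V_blind = 3 * 4968 * 0.042 / 2 = 313.0 m/s

313.0 m/s


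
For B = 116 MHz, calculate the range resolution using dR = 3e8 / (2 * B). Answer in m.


dR = 3e8 / (2 * 116000000.0) = 1.29 m

1.29 m


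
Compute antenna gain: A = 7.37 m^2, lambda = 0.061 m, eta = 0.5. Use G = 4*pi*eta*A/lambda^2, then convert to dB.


G_linear = 4*pi*0.5*7.37/0.061^2 = 12444.79
G_dB = 10*log10(12444.79) = 40.9 dB

40.9 dB


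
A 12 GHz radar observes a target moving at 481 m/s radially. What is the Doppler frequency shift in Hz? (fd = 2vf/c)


fd = 2 * 481 * 12000000000.0 / 3e8 = 38480.0 Hz

38480.0 Hz


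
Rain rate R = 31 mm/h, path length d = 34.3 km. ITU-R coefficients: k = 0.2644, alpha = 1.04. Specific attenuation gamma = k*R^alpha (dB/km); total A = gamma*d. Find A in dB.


gamma = 0.2644 * 31^1.04 = 9.403242 dB/km
A = 9.403242 * 34.3 = 322.53 dB

322.53 dB


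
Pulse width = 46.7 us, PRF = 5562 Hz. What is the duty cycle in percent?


DC = 46.7e-6 * 5562 * 100 = 25.97%

25.97%


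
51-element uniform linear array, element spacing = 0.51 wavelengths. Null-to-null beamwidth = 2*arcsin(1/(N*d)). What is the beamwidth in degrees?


1/(N*d) = 1/(51*0.51) = 0.038447
BW = 2*arcsin(0.038447) = 4.4 degrees

4.4 degrees


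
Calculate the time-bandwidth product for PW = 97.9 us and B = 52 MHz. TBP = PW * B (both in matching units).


TBP = 97.9 * 52 = 5090.8

5090.8


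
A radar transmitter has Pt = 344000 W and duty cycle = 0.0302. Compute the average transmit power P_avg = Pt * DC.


P_avg = 344000 * 0.0302 = 10388.8 W

10388.8 W


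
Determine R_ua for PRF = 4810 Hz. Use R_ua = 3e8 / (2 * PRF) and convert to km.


R_ua = 3e8 / (2 * 4810) = 31185.0 m = 31.2 km

31.2 km


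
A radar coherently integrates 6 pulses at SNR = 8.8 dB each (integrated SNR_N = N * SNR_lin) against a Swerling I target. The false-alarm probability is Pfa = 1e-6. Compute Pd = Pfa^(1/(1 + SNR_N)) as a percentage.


SNR_lin = 10^(8.8/10) = 7.58578
SNR_N = 6 * 7.58578 = 45.51468
1/(1 + SNR_N) = 1/46.51468 = 0.0214986
Pd = (1e-6)^0.0214986 = 0.74303
Pd = 74.3%

74.3%


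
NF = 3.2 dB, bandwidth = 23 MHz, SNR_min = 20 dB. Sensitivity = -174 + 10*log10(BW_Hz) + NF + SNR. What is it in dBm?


10*log10(23000000.0) = 73.62
S = -174 + 73.62 + 3.2 + 20 = -77.2 dBm

-77.2 dBm


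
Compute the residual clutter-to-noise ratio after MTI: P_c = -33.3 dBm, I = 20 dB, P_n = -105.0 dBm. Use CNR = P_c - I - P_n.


CNR = -33.3 - 20 - (-105.0) = 51.7 dB

51.7 dB


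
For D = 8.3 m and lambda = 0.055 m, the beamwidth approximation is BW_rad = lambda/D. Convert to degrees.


BW_rad = 0.055 / 8.3 = 0.006627
BW_deg = 0.38 degrees

0.38 degrees


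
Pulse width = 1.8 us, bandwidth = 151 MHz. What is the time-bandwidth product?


TBP = 1.8 * 151 = 271.8

271.8


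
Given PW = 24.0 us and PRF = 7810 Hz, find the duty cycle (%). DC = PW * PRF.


DC = 24.0e-6 * 7810 * 100 = 18.74%

18.74%


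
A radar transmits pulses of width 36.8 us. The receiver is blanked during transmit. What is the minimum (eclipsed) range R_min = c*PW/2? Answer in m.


R_min = 3e8 * 36.8e-6 / 2 = 5520.0 m

5520.0 m


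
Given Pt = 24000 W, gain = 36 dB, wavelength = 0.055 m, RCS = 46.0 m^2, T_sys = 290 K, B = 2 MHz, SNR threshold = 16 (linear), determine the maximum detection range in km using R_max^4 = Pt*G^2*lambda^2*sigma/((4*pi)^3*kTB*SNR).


G_lin = 10^(36/10) = 3981.071706
R^4 = 24000 * 3981.071706^2 * 0.055^2 * 46.0 / ((4*pi)^3 * 1.38e-23 * 290 * 2000000.0 * 16)
R^4 = 2.08275e20 m^4
R_max = (2.08275e20)^(1/4) = 120132.2 m = 120.1 km

120.1 km


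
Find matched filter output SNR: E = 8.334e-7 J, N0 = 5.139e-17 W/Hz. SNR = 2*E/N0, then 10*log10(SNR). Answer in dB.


SNR_lin = 2 * 8.334e-7 / 5.139e-17 = 3.243e10
SNR_dB = 10*log10(3.243e10) = 105.1 dB

105.1 dB


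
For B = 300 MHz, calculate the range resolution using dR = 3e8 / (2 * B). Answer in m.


dR = 3e8 / (2 * 300000000.0) = 0.5 m

0.5 m


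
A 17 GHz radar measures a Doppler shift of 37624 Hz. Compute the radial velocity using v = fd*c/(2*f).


v = 37624 * 3e8 / (2 * 17000000000.0) = 332.0 m/s

332.0 m/s


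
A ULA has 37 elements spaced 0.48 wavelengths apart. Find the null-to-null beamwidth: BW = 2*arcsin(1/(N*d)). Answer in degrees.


1/(N*d) = 1/(37*0.48) = 0.056306
BW = 2*arcsin(0.056306) = 6.5 degrees

6.5 degrees


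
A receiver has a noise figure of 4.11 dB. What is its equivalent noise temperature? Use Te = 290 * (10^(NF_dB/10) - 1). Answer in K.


NF_lin = 10^(4.11/10) = 2.576321
Te = 290 * (2.576321 - 1) = 457.1 K

457.1 K


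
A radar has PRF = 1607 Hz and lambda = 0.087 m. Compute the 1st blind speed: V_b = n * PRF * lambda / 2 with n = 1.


V_blind = 1 * 1607 * 0.087 / 2 = 69.9 m/s

69.9 m/s


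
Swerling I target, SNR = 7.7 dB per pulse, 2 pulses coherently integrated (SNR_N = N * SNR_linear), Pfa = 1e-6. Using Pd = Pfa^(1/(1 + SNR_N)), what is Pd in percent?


SNR_lin = 10^(7.7/10) = 5.88844
SNR_N = 2 * 5.88844 = 11.77688
1/(1 + SNR_N) = 1/12.77688 = 0.0782664
Pd = (1e-6)^0.0782664 = 0.33916
Pd = 33.9%

33.9%


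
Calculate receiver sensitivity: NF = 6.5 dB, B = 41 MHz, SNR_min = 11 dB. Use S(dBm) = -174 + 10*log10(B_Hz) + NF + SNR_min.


10*log10(41000000.0) = 76.13
S = -174 + 76.13 + 6.5 + 11 = -80.4 dBm

-80.4 dBm


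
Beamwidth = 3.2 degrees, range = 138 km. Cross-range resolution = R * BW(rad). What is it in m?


BW_rad = 0.055850536
CR = 138000 * 0.055850536 = 7707.4 m

7707.4 m


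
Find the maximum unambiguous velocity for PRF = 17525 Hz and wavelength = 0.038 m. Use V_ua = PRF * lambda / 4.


V_ua = 17525 * 0.038 / 4 = 166.5 m/s

166.5 m/s


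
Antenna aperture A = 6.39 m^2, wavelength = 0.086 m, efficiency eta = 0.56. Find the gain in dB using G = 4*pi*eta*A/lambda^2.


G_linear = 4*pi*0.56*6.39/0.086^2 = 6079.98
G_dB = 10*log10(6079.98) = 37.8 dB

37.8 dB


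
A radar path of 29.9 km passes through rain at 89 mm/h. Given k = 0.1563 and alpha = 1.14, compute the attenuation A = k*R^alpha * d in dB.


gamma = 0.1563 * 89^1.14 = 26.077358 dB/km
A = 26.077358 * 29.9 = 779.71 dB

779.71 dB


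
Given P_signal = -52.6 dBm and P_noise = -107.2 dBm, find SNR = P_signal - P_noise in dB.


SNR = -52.6 - (-107.2) = 54.6 dB

54.6 dB


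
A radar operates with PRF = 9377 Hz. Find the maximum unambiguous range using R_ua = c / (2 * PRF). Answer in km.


R_ua = 3e8 / (2 * 9377) = 15996.6 m = 16.0 km

16.0 km


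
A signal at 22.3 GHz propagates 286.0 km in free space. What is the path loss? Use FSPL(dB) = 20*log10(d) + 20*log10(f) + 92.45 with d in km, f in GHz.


20*log10(286.0) = 49.13
20*log10(22.3) = 26.97
FSPL = 168.5 dB

168.5 dB


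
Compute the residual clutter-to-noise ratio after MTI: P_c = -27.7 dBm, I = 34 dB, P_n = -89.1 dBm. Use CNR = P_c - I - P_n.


CNR = -27.7 - 34 - (-89.1) = 27.4 dB

27.4 dB


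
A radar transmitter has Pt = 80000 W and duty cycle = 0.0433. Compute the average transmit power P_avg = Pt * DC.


P_avg = 80000 * 0.0433 = 3464.0 W

3464.0 W


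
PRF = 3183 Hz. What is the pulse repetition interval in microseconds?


PRI = 1/3183 = 0.000314169 s = 314.2 us

314.2 us


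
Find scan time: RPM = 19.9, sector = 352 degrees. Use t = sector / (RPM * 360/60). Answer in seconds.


t = 352 / (19.9 * 360) * 60 = 2.95 s

2.95 s


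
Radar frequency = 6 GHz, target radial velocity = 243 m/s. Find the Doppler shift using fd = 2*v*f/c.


fd = 2 * 243 * 6000000000.0 / 3e8 = 9720.0 Hz

9720.0 Hz


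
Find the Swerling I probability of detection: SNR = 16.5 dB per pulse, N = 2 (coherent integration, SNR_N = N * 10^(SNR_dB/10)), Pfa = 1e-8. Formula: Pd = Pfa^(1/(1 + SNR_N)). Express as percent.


SNR_lin = 10^(16.5/10) = 44.66836
SNR_N = 2 * 44.66836 = 89.33672
1/(1 + SNR_N) = 1/90.33672 = 0.0110697
Pd = (1e-8)^0.0110697 = 0.81553
Pd = 81.6%

81.6%


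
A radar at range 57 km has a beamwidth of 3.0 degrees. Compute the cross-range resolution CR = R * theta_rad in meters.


BW_rad = 0.052359878
CR = 57000 * 0.052359878 = 2984.5 m

2984.5 m


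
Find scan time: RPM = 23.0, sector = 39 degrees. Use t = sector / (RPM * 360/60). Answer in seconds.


t = 39 / (23.0 * 360) * 60 = 0.28 s

0.28 s


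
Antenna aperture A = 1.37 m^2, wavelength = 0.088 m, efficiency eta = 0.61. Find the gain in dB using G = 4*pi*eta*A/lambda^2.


G_linear = 4*pi*0.61*1.37/0.088^2 = 1356.11
G_dB = 10*log10(1356.11) = 31.3 dB

31.3 dB


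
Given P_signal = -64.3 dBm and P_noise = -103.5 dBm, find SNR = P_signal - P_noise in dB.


SNR = -64.3 - (-103.5) = 39.2 dB

39.2 dB


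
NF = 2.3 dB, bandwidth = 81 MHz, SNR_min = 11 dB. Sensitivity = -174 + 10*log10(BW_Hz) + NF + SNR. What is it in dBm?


10*log10(81000000.0) = 79.08
S = -174 + 79.08 + 2.3 + 11 = -81.6 dBm

-81.6 dBm


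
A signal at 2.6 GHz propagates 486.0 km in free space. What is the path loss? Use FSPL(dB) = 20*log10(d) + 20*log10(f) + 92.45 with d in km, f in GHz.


20*log10(486.0) = 53.73
20*log10(2.6) = 8.3
FSPL = 154.5 dB

154.5 dB


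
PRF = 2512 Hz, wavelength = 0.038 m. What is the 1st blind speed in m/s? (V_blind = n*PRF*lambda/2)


V_blind = 1 * 2512 * 0.038 / 2 = 47.7 m/s

47.7 m/s


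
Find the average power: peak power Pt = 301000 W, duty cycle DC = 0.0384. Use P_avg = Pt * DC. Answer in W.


P_avg = 301000 * 0.0384 = 11558.4 W

11558.4 W


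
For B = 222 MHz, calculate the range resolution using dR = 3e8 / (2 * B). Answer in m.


dR = 3e8 / (2 * 222000000.0) = 0.68 m

0.68 m


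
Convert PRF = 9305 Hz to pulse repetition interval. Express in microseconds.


PRI = 1/9305 = 0.0001074691 s = 107.5 us

107.5 us


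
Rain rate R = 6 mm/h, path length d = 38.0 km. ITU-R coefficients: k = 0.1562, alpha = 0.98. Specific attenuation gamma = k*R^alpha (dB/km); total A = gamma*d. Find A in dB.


gamma = 0.1562 * 6^0.98 = 0.90421 dB/km
A = 0.90421 * 38.0 = 34.36 dB

34.36 dB


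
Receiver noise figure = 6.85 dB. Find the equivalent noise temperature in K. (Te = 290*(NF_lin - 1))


NF_lin = 10^(6.85/10) = 4.841724
Te = 290 * (4.841724 - 1) = 1114.1 K

1114.1 K


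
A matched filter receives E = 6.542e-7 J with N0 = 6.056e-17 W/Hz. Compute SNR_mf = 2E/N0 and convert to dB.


SNR_lin = 2 * 6.542e-7 / 6.056e-17 = 2.161e10
SNR_dB = 10*log10(2.161e10) = 103.3 dB

103.3 dB


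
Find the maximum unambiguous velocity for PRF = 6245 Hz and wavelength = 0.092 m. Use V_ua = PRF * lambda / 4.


V_ua = 6245 * 0.092 / 4 = 143.6 m/s

143.6 m/s


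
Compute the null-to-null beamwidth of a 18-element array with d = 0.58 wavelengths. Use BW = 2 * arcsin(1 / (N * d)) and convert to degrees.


1/(N*d) = 1/(18*0.58) = 0.095785
BW = 2*arcsin(0.095785) = 11.0 degrees

11.0 degrees


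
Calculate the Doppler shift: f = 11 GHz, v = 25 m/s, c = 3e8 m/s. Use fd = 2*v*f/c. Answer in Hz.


fd = 2 * 25 * 11000000000.0 / 3e8 = 1833.3 Hz

1833.3 Hz


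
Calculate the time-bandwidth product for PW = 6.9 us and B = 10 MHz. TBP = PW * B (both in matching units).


TBP = 6.9 * 10 = 69.0

69.0


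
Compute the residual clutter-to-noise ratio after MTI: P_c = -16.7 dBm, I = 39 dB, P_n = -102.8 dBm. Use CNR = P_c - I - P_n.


CNR = -16.7 - 39 - (-102.8) = 47.1 dB

47.1 dB


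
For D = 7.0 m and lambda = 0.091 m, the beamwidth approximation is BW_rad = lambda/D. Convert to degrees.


BW_rad = 0.091 / 7.0 = 0.013
BW_deg = 0.74 degrees

0.74 degrees


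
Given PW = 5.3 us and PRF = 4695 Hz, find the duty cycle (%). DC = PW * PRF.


DC = 5.3e-6 * 4695 * 100 = 2.49%

2.49%


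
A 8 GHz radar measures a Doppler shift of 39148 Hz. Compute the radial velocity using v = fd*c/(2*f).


v = 39148 * 3e8 / (2 * 8000000000.0) = 734.0 m/s

734.0 m/s


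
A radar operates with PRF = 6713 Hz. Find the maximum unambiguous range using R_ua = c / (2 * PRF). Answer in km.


R_ua = 3e8 / (2 * 6713) = 22344.7 m = 22.3 km

22.3 km


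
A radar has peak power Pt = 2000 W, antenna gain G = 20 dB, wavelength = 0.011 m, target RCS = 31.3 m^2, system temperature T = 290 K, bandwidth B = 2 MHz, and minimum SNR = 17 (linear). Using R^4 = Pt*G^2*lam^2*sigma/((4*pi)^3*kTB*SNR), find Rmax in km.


G_lin = 10^(20/10) = 100.0
R^4 = 2000 * 100.0^2 * 0.011^2 * 31.3 / ((4*pi)^3 * 1.38e-23 * 290 * 2000000.0 * 17)
R^4 = 2.80527e14 m^4
R_max = (2.80527e14)^(1/4) = 4092.5 m = 4.1 km

4.1 km


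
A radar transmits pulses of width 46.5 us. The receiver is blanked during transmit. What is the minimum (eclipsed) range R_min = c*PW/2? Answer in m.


R_min = 3e8 * 46.5e-6 / 2 = 6975.0 m

6975.0 m


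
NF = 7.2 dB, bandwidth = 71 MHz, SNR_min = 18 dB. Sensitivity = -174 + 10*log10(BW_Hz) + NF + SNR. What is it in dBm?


10*log10(71000000.0) = 78.51
S = -174 + 78.51 + 7.2 + 18 = -70.3 dBm

-70.3 dBm


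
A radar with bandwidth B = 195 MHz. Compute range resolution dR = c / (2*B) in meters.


dR = 3e8 / (2 * 195000000.0) = 0.77 m

0.77 m


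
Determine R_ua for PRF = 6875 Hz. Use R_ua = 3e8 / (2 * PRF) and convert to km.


R_ua = 3e8 / (2 * 6875) = 21818.2 m = 21.8 km

21.8 km


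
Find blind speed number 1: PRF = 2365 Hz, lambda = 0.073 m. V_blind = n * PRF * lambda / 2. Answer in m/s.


V_blind = 1 * 2365 * 0.073 / 2 = 86.3 m/s

86.3 m/s


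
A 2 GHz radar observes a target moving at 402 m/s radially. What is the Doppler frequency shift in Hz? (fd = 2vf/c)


fd = 2 * 402 * 2000000000.0 / 3e8 = 5360.0 Hz

5360.0 Hz


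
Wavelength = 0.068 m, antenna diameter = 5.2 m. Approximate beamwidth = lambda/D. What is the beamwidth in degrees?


BW_rad = 0.068 / 5.2 = 0.013077
BW_deg = 0.75 degrees

0.75 degrees


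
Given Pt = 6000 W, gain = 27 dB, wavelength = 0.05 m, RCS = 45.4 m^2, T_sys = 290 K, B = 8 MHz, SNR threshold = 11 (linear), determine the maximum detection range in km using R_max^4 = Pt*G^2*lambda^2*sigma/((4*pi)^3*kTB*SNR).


G_lin = 10^(27/10) = 501.187234
R^4 = 6000 * 501.187234^2 * 0.05^2 * 45.4 / ((4*pi)^3 * 1.38e-23 * 290 * 8000000.0 * 11)
R^4 = 2.4477e17 m^4
R_max = (2.4477e17)^(1/4) = 22242.8 m = 22.2 km

22.2 km


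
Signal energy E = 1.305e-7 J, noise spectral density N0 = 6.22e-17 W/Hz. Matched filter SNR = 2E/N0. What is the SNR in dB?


SNR_lin = 2 * 1.305e-7 / 6.22e-17 = 4.196e9
SNR_dB = 10*log10(4.196e9) = 96.2 dB

96.2 dB


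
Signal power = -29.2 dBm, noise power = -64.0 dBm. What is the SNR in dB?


SNR = -29.2 - (-64.0) = 34.8 dB

34.8 dB


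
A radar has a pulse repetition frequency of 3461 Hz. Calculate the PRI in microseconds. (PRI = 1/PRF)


PRI = 1/3461 = 0.0002889338 s = 288.9 us

288.9 us


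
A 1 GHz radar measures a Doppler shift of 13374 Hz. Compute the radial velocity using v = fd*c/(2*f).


v = 13374 * 3e8 / (2 * 1000000000.0) = 2006.1 m/s

2006.1 m/s


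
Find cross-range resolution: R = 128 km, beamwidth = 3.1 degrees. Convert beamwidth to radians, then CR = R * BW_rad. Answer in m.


BW_rad = 0.054105207
CR = 128000 * 0.054105207 = 6925.5 m

6925.5 m


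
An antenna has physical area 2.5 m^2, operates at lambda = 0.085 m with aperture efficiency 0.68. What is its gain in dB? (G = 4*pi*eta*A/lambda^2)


G_linear = 4*pi*0.68*2.5/0.085^2 = 2956.79
G_dB = 10*log10(2956.79) = 34.7 dB

34.7 dB


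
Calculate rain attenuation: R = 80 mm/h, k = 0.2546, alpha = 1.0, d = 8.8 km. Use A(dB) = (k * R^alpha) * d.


gamma = 0.2546 * 80^1.0 = 20.368 dB/km
A = 20.368 * 8.8 = 179.24 dB

179.24 dB


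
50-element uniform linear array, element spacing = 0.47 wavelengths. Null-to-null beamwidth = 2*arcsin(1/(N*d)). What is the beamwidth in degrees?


1/(N*d) = 1/(50*0.47) = 0.042553
BW = 2*arcsin(0.042553) = 4.9 degrees

4.9 degrees


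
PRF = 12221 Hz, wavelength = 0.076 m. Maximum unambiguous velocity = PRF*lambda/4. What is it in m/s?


V_ua = 12221 * 0.076 / 4 = 232.2 m/s

232.2 m/s


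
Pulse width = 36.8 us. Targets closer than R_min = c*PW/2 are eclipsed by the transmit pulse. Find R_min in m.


R_min = 3e8 * 36.8e-6 / 2 = 5520.0 m

5520.0 m


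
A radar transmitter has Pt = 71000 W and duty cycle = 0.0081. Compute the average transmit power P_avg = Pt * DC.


P_avg = 71000 * 0.0081 = 575.1 W

575.1 W


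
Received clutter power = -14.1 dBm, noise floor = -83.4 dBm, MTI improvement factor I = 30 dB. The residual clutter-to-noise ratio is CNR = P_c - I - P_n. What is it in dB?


CNR = -14.1 - 30 - (-83.4) = 39.3 dB

39.3 dB


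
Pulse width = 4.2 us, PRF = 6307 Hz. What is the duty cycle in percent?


DC = 4.2e-6 * 6307 * 100 = 2.65%

2.65%


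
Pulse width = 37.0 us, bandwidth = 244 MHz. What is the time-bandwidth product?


TBP = 37.0 * 244 = 9028.0

9028.0


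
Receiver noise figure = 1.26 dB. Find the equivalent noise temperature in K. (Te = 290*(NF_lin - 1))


NF_lin = 10^(1.26/10) = 1.336596
Te = 290 * (1.336596 - 1) = 97.6 K

97.6 K


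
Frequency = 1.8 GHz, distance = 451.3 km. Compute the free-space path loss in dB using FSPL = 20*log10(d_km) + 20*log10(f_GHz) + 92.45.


20*log10(451.3) = 53.09
20*log10(1.8) = 5.11
FSPL = 150.6 dB

150.6 dB


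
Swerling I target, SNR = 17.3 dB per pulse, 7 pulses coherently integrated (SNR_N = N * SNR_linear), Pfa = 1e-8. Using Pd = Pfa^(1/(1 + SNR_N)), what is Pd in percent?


SNR_lin = 10^(17.3/10) = 53.70318
SNR_N = 7 * 53.70318 = 375.92226
1/(1 + SNR_N) = 1/376.92226 = 0.0026531
Pd = (1e-8)^0.0026531 = 0.9523
Pd = 95.2%

95.2%


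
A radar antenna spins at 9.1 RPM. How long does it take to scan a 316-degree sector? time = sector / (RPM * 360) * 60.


t = 316 / (9.1 * 360) * 60 = 5.79 s

5.79 s


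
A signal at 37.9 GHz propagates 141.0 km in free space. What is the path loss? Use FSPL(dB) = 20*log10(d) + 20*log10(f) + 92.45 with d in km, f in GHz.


20*log10(141.0) = 42.98
20*log10(37.9) = 31.57
FSPL = 167.0 dB

167.0 dB


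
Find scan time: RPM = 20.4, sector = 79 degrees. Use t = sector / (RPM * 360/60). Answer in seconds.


t = 79 / (20.4 * 360) * 60 = 0.65 s

0.65 s


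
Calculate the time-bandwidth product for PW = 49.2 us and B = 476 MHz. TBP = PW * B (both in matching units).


TBP = 49.2 * 476 = 23419.2

23419.2


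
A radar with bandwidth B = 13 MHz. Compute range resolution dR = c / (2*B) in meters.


dR = 3e8 / (2 * 13000000.0) = 11.54 m

11.54 m


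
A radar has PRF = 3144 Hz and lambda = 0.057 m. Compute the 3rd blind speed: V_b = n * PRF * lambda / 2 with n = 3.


V_blind = 3 * 3144 * 0.057 / 2 = 268.8 m/s

268.8 m/s


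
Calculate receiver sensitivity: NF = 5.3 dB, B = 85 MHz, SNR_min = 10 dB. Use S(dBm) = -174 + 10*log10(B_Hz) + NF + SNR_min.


10*log10(85000000.0) = 79.29
S = -174 + 79.29 + 5.3 + 10 = -79.4 dBm

-79.4 dBm


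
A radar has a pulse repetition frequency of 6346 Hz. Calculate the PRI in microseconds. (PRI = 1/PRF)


PRI = 1/6346 = 0.0001575796 s = 157.6 us

157.6 us


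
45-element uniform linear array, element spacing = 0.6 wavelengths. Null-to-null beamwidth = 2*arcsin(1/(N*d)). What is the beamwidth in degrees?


1/(N*d) = 1/(45*0.6) = 0.037037
BW = 2*arcsin(0.037037) = 4.2 degrees

4.2 degrees


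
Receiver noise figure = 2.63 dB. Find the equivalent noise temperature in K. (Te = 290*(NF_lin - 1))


NF_lin = 10^(2.63/10) = 1.832314
Te = 290 * (1.832314 - 1) = 241.4 K

241.4 K


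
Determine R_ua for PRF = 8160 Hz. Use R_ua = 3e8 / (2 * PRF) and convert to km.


R_ua = 3e8 / (2 * 8160) = 18382.4 m = 18.4 km

18.4 km


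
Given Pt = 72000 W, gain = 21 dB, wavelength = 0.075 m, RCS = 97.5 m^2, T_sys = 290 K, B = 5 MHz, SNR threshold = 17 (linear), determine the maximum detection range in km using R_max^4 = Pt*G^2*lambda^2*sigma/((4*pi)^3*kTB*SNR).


G_lin = 10^(21/10) = 125.892541
R^4 = 72000 * 125.892541^2 * 0.075^2 * 97.5 / ((4*pi)^3 * 1.38e-23 * 290 * 5000000.0 * 17)
R^4 = 9.27116e17 m^4
R_max = (9.27116e17)^(1/4) = 31030.1 m = 31.0 km

31.0 km


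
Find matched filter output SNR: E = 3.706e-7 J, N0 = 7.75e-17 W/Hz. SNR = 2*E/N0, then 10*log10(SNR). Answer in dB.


SNR_lin = 2 * 3.706e-7 / 7.75e-17 = 9.564e9
SNR_dB = 10*log10(9.564e9) = 99.8 dB

99.8 dB


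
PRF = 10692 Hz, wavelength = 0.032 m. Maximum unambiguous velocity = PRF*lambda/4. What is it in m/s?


V_ua = 10692 * 0.032 / 4 = 85.5 m/s

85.5 m/s


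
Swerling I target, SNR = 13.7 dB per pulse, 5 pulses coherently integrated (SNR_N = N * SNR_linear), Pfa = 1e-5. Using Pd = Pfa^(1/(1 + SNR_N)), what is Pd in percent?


SNR_lin = 10^(13.7/10) = 23.44229
SNR_N = 5 * 23.44229 = 117.21145
1/(1 + SNR_N) = 1/118.21145 = 0.0084594
Pd = (1e-5)^0.0084594 = 0.9072
Pd = 90.7%

90.7%


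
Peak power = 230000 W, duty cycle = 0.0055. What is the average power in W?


P_avg = 230000 * 0.0055 = 1265.0 W

1265.0 W


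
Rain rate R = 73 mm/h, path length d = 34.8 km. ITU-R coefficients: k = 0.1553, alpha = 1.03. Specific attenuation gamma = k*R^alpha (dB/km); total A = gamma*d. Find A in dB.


gamma = 0.1553 * 73^1.03 = 12.894188 dB/km
A = 12.894188 * 34.8 = 448.72 dB

448.72 dB


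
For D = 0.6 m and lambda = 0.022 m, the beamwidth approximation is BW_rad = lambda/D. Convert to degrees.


BW_rad = 0.022 / 0.6 = 0.036667
BW_deg = 2.1 degrees

2.1 degrees


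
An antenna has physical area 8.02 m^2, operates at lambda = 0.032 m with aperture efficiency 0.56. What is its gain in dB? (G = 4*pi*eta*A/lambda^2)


G_linear = 4*pi*0.56*8.02/0.032^2 = 55115.32
G_dB = 10*log10(55115.32) = 47.4 dB

47.4 dB


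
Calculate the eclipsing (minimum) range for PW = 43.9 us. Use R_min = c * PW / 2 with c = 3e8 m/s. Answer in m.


R_min = 3e8 * 43.9e-6 / 2 = 6585.0 m

6585.0 m


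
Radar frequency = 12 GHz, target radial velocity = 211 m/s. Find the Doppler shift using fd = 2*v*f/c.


fd = 2 * 211 * 12000000000.0 / 3e8 = 16880.0 Hz

16880.0 Hz


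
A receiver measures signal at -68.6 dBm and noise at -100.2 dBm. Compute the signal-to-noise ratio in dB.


SNR = -68.6 - (-100.2) = 31.6 dB

31.6 dB


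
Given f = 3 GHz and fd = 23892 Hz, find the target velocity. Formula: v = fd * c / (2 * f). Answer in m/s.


v = 23892 * 3e8 / (2 * 3000000000.0) = 1194.6 m/s

1194.6 m/s


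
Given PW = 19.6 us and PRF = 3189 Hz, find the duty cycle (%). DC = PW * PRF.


DC = 19.6e-6 * 3189 * 100 = 6.25%

6.25%


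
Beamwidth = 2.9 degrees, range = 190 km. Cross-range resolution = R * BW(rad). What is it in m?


BW_rad = 0.050614548
CR = 190000 * 0.050614548 = 9616.8 m

9616.8 m


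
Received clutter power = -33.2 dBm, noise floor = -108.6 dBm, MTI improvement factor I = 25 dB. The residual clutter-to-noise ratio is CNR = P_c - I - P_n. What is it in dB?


CNR = -33.2 - 25 - (-108.6) = 50.4 dB

50.4 dB


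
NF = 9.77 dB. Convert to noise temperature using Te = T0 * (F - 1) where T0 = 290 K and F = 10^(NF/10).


NF_lin = 10^(9.77/10) = 9.484185
Te = 290 * (9.484185 - 1) = 2460.4 K

2460.4 K


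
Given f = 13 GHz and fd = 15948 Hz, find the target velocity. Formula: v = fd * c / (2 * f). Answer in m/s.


v = 15948 * 3e8 / (2 * 13000000000.0) = 184.0 m/s

184.0 m/s


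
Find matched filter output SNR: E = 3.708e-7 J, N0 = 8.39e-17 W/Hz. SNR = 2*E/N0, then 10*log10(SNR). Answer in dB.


SNR_lin = 2 * 3.708e-7 / 8.39e-17 = 8.839e9
SNR_dB = 10*log10(8.839e9) = 99.5 dB

99.5 dB


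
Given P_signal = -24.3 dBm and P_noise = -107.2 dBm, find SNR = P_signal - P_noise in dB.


SNR = -24.3 - (-107.2) = 82.9 dB

82.9 dB


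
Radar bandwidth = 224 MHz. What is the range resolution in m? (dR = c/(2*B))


dR = 3e8 / (2 * 224000000.0) = 0.67 m

0.67 m


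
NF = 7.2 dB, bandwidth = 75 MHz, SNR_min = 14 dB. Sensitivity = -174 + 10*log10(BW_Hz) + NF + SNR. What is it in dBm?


10*log10(75000000.0) = 78.75
S = -174 + 78.75 + 7.2 + 14 = -74.0 dBm

-74.0 dBm


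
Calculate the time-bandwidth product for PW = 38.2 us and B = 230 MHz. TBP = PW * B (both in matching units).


TBP = 38.2 * 230 = 8786.0

8786.0


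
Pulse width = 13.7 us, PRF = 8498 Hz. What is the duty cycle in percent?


DC = 13.7e-6 * 8498 * 100 = 11.64%

11.64%


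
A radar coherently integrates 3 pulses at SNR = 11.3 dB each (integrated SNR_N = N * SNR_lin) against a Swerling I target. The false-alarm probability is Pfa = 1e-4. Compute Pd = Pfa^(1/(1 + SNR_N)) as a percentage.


SNR_lin = 10^(11.3/10) = 13.48963
SNR_N = 3 * 13.48963 = 40.46889
1/(1 + SNR_N) = 1/41.46889 = 0.0241145
Pd = (1e-4)^0.0241145 = 0.80083
Pd = 80.1%

80.1%


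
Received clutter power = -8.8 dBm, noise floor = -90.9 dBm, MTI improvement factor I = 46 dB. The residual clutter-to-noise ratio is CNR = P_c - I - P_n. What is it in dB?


CNR = -8.8 - 46 - (-90.9) = 36.1 dB

36.1 dB


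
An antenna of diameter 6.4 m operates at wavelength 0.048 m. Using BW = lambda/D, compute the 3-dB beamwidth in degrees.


BW_rad = 0.048 / 6.4 = 0.0075
BW_deg = 0.43 degrees

0.43 degrees


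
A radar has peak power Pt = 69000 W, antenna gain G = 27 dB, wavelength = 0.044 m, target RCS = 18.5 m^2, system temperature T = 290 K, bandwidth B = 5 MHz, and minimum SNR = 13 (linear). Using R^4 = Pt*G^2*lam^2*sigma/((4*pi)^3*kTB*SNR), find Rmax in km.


G_lin = 10^(27/10) = 501.187234
R^4 = 69000 * 501.187234^2 * 0.044^2 * 18.5 / ((4*pi)^3 * 1.38e-23 * 290 * 5000000.0 * 13)
R^4 = 1.20256e18 m^4
R_max = (1.20256e18)^(1/4) = 33115.1 m = 33.1 km

33.1 km


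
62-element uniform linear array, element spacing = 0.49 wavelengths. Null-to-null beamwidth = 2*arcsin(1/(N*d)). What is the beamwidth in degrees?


1/(N*d) = 1/(62*0.49) = 0.032916
BW = 2*arcsin(0.032916) = 3.8 degrees

3.8 degrees


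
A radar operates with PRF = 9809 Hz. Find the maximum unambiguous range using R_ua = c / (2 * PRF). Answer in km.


R_ua = 3e8 / (2 * 9809) = 15292.1 m = 15.3 km

15.3 km


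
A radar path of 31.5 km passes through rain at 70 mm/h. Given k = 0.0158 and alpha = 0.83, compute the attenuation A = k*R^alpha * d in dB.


gamma = 0.0158 * 70^0.83 = 0.537141 dB/km
A = 0.537141 * 31.5 = 16.92 dB

16.92 dB


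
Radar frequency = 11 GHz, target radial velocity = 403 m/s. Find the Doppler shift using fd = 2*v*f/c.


fd = 2 * 403 * 11000000000.0 / 3e8 = 29553.3 Hz

29553.3 Hz


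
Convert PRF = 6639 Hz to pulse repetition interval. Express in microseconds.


PRI = 1/6639 = 0.0001506251 s = 150.6 us

150.6 us


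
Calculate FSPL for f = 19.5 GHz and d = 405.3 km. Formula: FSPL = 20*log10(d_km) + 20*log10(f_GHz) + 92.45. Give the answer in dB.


20*log10(405.3) = 52.16
20*log10(19.5) = 25.8
FSPL = 170.4 dB

170.4 dB


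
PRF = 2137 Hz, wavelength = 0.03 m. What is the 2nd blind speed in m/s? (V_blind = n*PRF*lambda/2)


V_blind = 2 * 2137 * 0.03 / 2 = 64.1 m/s

64.1 m/s


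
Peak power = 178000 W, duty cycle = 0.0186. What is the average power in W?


P_avg = 178000 * 0.0186 = 3310.8 W

3310.8 W


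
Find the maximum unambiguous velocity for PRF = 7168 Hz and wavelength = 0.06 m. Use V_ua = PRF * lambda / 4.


V_ua = 7168 * 0.06 / 4 = 107.5 m/s

107.5 m/s


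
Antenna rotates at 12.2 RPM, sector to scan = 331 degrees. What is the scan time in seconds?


t = 331 / (12.2 * 360) * 60 = 4.52 s

4.52 s


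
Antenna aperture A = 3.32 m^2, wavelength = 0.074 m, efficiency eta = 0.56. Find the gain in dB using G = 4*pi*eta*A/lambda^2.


G_linear = 4*pi*0.56*3.32/0.074^2 = 4266.51
G_dB = 10*log10(4266.51) = 36.3 dB

36.3 dB


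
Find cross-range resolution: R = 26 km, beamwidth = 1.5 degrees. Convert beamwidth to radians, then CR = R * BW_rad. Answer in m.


BW_rad = 0.026179939
CR = 26000 * 0.026179939 = 680.7 m

680.7 m


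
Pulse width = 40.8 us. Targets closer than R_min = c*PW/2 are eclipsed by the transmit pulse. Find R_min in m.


R_min = 3e8 * 40.8e-6 / 2 = 6120.0 m

6120.0 m


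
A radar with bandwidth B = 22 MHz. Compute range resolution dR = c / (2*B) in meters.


dR = 3e8 / (2 * 22000000.0) = 6.82 m

6.82 m


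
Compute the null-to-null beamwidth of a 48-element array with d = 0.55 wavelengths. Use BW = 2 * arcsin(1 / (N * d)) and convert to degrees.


1/(N*d) = 1/(48*0.55) = 0.037879
BW = 2*arcsin(0.037879) = 4.3 degrees

4.3 degrees


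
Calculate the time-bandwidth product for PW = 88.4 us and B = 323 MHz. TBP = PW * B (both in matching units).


TBP = 88.4 * 323 = 28553.2

28553.2


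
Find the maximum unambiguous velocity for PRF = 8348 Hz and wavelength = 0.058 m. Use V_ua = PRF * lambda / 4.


V_ua = 8348 * 0.058 / 4 = 121.0 m/s

121.0 m/s


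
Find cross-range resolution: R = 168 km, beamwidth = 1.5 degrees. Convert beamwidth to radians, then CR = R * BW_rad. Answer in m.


BW_rad = 0.026179939
CR = 168000 * 0.026179939 = 4398.2 m

4398.2 m


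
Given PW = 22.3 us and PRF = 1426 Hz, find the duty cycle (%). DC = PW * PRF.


DC = 22.3e-6 * 1426 * 100 = 3.18%

3.18%


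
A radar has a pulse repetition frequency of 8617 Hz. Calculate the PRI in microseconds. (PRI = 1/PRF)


PRI = 1/8617 = 0.0001160497 s = 116.0 us

116.0 us


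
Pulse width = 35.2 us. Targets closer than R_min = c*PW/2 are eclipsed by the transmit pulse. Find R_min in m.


R_min = 3e8 * 35.2e-6 / 2 = 5280.0 m

5280.0 m


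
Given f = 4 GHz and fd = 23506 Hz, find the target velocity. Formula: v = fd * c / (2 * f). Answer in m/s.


v = 23506 * 3e8 / (2 * 4000000000.0) = 881.5 m/s

881.5 m/s


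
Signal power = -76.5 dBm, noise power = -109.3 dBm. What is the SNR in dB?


SNR = -76.5 - (-109.3) = 32.8 dB

32.8 dB


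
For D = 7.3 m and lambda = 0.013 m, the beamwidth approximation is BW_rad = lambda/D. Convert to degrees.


BW_rad = 0.013 / 7.3 = 0.001781
BW_deg = 0.1 degrees

0.1 degrees


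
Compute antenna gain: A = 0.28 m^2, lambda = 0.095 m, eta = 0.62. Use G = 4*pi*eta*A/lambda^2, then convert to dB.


G_linear = 4*pi*0.62*0.28/0.095^2 = 241.72
G_dB = 10*log10(241.72) = 23.8 dB

23.8 dB


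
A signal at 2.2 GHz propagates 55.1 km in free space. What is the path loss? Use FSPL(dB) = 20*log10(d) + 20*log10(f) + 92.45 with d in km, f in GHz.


20*log10(55.1) = 34.82
20*log10(2.2) = 6.85
FSPL = 134.1 dB

134.1 dB


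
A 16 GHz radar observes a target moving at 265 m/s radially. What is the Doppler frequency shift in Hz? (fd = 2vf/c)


fd = 2 * 265 * 16000000000.0 / 3e8 = 28266.7 Hz

28266.7 Hz


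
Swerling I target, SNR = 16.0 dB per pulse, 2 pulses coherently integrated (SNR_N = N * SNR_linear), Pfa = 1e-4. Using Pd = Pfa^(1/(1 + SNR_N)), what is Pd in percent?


SNR_lin = 10^(16.0/10) = 39.81072
SNR_N = 2 * 39.81072 = 79.62144
1/(1 + SNR_N) = 1/80.62144 = 0.0124036
Pd = (1e-4)^0.0124036 = 0.89204
Pd = 89.2%

89.2%


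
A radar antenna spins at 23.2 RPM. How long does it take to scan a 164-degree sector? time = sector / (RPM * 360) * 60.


t = 164 / (23.2 * 360) * 60 = 1.18 s

1.18 s


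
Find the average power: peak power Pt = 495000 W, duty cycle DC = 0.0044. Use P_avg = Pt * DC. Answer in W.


P_avg = 495000 * 0.0044 = 2178.0 W

2178.0 W


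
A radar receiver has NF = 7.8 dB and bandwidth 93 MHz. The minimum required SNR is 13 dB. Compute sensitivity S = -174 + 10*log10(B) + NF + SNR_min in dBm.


10*log10(93000000.0) = 79.68
S = -174 + 79.68 + 7.8 + 13 = -73.5 dBm

-73.5 dBm


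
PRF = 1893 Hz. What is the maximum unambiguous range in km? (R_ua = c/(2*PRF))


R_ua = 3e8 / (2 * 1893) = 79239.3 m = 79.2 km

79.2 km


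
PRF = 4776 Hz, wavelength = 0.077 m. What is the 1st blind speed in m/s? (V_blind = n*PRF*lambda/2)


V_blind = 1 * 4776 * 0.077 / 2 = 183.9 m/s

183.9 m/s


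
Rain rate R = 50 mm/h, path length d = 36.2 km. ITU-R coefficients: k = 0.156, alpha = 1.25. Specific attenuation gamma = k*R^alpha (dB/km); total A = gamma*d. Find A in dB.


gamma = 0.156 * 50^1.25 = 20.741354 dB/km
A = 20.741354 * 36.2 = 750.84 dB

750.84 dB


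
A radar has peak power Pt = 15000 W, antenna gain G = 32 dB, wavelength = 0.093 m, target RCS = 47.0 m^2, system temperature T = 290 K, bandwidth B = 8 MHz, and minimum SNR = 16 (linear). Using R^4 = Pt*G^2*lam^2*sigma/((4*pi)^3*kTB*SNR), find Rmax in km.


G_lin = 10^(32/10) = 1584.893192
R^4 = 15000 * 1584.893192^2 * 0.093^2 * 47.0 / ((4*pi)^3 * 1.38e-23 * 290 * 8000000.0 * 16)
R^4 = 1.50674e19 m^4
R_max = (1.50674e19)^(1/4) = 62303.1 m = 62.3 km

62.3 km
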